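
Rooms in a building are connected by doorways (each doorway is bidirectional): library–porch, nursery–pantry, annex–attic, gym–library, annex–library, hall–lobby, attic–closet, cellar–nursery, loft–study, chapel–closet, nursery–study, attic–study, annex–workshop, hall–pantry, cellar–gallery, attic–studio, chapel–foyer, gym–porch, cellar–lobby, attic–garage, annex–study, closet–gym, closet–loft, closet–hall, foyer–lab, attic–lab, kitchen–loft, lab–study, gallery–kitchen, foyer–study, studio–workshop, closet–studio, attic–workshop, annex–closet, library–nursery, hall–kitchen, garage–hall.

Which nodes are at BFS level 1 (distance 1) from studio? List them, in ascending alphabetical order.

attic, closet, workshop

Level 0: studio
Level 1: attic, closet, workshop
Level 2: annex, chapel, garage, gym, hall, lab, loft, study
Level 3: foyer, kitchen, library, lobby, nursery, pantry, porch
Level 4: cellar, gallery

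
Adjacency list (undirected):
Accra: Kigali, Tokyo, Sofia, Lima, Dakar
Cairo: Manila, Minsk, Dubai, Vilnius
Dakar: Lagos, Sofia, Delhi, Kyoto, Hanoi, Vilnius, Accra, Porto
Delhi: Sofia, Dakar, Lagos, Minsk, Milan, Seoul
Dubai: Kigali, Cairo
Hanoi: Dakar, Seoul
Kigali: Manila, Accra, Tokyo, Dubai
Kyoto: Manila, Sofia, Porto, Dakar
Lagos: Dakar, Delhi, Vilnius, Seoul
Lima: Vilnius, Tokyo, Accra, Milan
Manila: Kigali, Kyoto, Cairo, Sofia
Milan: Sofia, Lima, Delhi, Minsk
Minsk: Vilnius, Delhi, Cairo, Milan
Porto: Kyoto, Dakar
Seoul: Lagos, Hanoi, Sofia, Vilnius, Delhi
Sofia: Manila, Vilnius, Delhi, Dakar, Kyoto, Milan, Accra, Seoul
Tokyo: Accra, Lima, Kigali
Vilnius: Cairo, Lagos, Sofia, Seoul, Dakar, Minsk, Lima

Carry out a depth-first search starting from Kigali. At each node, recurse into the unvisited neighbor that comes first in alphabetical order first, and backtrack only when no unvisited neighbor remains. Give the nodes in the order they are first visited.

Visit Kigali
Kigali → Accra
Accra → Dakar
Dakar → Delhi
Delhi → Lagos
Lagos → Seoul
Seoul → Hanoi
Seoul → Sofia
Sofia → Kyoto
Kyoto → Manila
Manila → Cairo
Cairo → Dubai
Cairo → Minsk
Minsk → Milan
Milan → Lima
Lima → Tokyo
Lima → Vilnius
Kyoto → Porto

Kigali → Accra → Dakar → Delhi → Lagos → Seoul → Hanoi → Sofia → Kyoto → Manila → Cairo → Dubai → Minsk → Milan → Lima → Tokyo → Vilnius → Porto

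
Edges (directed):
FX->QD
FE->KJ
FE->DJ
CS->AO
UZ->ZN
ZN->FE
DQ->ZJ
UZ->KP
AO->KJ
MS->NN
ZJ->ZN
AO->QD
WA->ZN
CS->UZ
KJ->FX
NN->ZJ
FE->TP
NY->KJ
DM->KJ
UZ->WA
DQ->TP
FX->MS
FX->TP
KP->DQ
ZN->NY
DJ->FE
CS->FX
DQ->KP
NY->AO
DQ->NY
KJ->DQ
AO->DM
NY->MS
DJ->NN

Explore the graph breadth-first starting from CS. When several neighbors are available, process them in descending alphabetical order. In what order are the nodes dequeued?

Visit CS; enqueue UZ, FX, AO → queue [UZ, FX, AO]
Visit UZ; enqueue ZN, WA, KP → queue [FX, AO, ZN, WA, KP]
Visit FX; enqueue TP, QD, MS → queue [AO, ZN, WA, KP, TP, QD, MS]
Visit AO; enqueue KJ, DM → queue [ZN, WA, KP, TP, QD, MS, KJ, DM]
Visit ZN; enqueue NY, FE → queue [WA, KP, TP, QD, MS, KJ, DM, NY, FE]
Visit WA → queue [KP, TP, QD, MS, KJ, DM, NY, FE]
Visit KP; enqueue DQ → queue [TP, QD, MS, KJ, DM, NY, FE, DQ]
Visit TP → queue [QD, MS, KJ, DM, NY, FE, DQ]
Visit QD → queue [MS, KJ, DM, NY, FE, DQ]
Visit MS; enqueue NN → queue [KJ, DM, NY, FE, DQ, NN]
Visit KJ → queue [DM, NY, FE, DQ, NN]
Visit DM → queue [NY, FE, DQ, NN]
Visit NY → queue [FE, DQ, NN]
Visit FE; enqueue DJ → queue [DQ, NN, DJ]
Visit DQ; enqueue ZJ → queue [NN, DJ, ZJ]
Visit NN → queue [DJ, ZJ]
Visit DJ → queue [ZJ]
Visit ZJ → queue []

CS → UZ → FX → AO → ZN → WA → KP → TP → QD → MS → KJ → DM → NY → FE → DQ → NN → DJ → ZJ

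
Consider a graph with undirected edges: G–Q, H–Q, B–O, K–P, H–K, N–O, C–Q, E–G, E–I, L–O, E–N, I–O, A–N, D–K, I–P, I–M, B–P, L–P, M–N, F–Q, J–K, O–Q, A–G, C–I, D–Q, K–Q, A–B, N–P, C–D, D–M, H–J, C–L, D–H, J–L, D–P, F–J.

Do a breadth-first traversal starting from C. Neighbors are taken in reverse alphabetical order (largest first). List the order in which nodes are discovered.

Visit C; enqueue Q, L, I, D → queue [Q, L, I, D]
Visit Q; enqueue O, K, H, G, F → queue [L, I, D, O, K, H, G, F]
Visit L; enqueue P, J → queue [I, D, O, K, H, G, F, P, J]
Visit I; enqueue M, E → queue [D, O, K, H, G, F, P, J, M, E]
Visit D → queue [O, K, H, G, F, P, J, M, E]
Visit O; enqueue N, B → queue [K, H, G, F, P, J, M, E, N, B]
Visit K → queue [H, G, F, P, J, M, E, N, B]
Visit H → queue [G, F, P, J, M, E, N, B]
Visit G; enqueue A → queue [F, P, J, M, E, N, B, A]
Visit F → queue [P, J, M, E, N, B, A]
Visit P → queue [J, M, E, N, B, A]
Visit J → queue [M, E, N, B, A]
Visit M → queue [E, N, B, A]
Visit E → queue [N, B, A]
Visit N → queue [B, A]
Visit B → queue [A]
Visit A → queue []

C → Q → L → I → D → O → K → H → G → F → P → J → M → E → N → B → A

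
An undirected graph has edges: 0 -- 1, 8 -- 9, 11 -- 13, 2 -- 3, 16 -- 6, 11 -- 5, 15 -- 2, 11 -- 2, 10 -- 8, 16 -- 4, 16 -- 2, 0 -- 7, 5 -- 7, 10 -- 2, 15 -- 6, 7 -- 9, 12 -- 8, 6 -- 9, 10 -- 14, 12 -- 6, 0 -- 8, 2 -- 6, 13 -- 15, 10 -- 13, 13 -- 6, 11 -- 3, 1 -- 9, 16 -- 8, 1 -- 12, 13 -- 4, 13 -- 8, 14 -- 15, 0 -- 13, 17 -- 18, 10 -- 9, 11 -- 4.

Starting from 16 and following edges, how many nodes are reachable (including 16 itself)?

17

BFS from 16 visits: 16, 2, 4, 6, 8, 3, 10, 11, 15, 13, 9, 12, 0, 14, 5, 1, 7
Reachable nodes: 17 of 19 total.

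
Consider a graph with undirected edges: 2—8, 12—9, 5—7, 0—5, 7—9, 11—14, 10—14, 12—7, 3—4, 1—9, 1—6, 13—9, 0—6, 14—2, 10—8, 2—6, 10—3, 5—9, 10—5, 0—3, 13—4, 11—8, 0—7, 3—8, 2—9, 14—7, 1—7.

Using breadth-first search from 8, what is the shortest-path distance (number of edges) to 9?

Level 0: 8
Level 1: 2, 3, 10, 11
Level 2: 0, 4, 5, 6, 9, 14
Level 3: 1, 7, 12, 13
9 first appears at level 2.

2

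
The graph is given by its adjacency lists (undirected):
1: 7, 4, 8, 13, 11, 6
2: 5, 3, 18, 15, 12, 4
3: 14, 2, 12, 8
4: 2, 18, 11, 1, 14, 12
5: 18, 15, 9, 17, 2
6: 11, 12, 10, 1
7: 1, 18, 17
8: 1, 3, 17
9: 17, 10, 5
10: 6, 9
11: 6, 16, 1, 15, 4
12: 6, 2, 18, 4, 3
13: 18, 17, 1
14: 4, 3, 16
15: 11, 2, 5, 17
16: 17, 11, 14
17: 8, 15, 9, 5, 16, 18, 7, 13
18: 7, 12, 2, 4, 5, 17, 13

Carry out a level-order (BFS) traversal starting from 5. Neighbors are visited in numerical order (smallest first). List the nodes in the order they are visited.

Visit 5; enqueue 2, 9, 15, 17, 18 → queue [2, 9, 15, 17, 18]
Visit 2; enqueue 3, 4, 12 → queue [9, 15, 17, 18, 3, 4, 12]
Visit 9; enqueue 10 → queue [15, 17, 18, 3, 4, 12, 10]
Visit 15; enqueue 11 → queue [17, 18, 3, 4, 12, 10, 11]
Visit 17; enqueue 7, 8, 13, 16 → queue [18, 3, 4, 12, 10, 11, 7, 8, 13, 16]
Visit 18 → queue [3, 4, 12, 10, 11, 7, 8, 13, 16]
Visit 3; enqueue 14 → queue [4, 12, 10, 11, 7, 8, 13, 16, 14]
Visit 4; enqueue 1 → queue [12, 10, 11, 7, 8, 13, 16, 14, 1]
Visit 12; enqueue 6 → queue [10, 11, 7, 8, 13, 16, 14, 1, 6]
Visit 10 → queue [11, 7, 8, 13, 16, 14, 1, 6]
Visit 11 → queue [7, 8, 13, 16, 14, 1, 6]
Visit 7 → queue [8, 13, 16, 14, 1, 6]
Visit 8 → queue [13, 16, 14, 1, 6]
Visit 13 → queue [16, 14, 1, 6]
Visit 16 → queue [14, 1, 6]
Visit 14 → queue [1, 6]
Visit 1 → queue [6]
Visit 6 → queue []

5 2 9 15 17 18 3 4 12 10 11 7 8 13 16 14 1 6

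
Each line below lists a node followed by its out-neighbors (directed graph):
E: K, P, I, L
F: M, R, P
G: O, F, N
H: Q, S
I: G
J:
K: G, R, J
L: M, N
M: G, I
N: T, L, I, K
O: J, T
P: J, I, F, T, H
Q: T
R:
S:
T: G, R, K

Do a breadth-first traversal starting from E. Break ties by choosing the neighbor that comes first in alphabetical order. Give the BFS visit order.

E -> I -> K -> L -> P -> G -> J -> R -> M -> N -> F -> H -> T -> O -> Q -> S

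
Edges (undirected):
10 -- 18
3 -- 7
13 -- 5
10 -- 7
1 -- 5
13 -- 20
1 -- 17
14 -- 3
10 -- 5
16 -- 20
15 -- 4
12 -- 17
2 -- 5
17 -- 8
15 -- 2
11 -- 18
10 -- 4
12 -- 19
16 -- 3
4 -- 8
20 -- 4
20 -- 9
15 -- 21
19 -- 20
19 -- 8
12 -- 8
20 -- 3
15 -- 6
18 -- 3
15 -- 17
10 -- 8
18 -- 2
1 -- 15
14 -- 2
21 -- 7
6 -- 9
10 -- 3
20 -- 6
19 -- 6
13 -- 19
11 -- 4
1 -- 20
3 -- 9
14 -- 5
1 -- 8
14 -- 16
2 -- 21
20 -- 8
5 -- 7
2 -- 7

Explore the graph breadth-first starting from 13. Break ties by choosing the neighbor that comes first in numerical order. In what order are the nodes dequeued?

Visit 13; enqueue 5, 19, 20 → queue [5, 19, 20]
Visit 5; enqueue 1, 2, 7, 10, 14 → queue [19, 20, 1, 2, 7, 10, 14]
Visit 19; enqueue 6, 8, 12 → queue [20, 1, 2, 7, 10, 14, 6, 8, 12]
Visit 20; enqueue 3, 4, 9, 16 → queue [1, 2, 7, 10, 14, 6, 8, 12, 3, 4, 9, 16]
Visit 1; enqueue 15, 17 → queue [2, 7, 10, 14, 6, 8, 12, 3, 4, 9, 16, 15, 17]
Visit 2; enqueue 18, 21 → queue [7, 10, 14, 6, 8, 12, 3, 4, 9, 16, 15, 17, 18, 21]
Visit 7 → queue [10, 14, 6, 8, 12, 3, 4, 9, 16, 15, 17, 18, 21]
Visit 10 → queue [14, 6, 8, 12, 3, 4, 9, 16, 15, 17, 18, 21]
Visit 14 → queue [6, 8, 12, 3, 4, 9, 16, 15, 17, 18, 21]
Visit 6 → queue [8, 12, 3, 4, 9, 16, 15, 17, 18, 21]
Visit 8 → queue [12, 3, 4, 9, 16, 15, 17, 18, 21]
Visit 12 → queue [3, 4, 9, 16, 15, 17, 18, 21]
Visit 3 → queue [4, 9, 16, 15, 17, 18, 21]
Visit 4; enqueue 11 → queue [9, 16, 15, 17, 18, 21, 11]
Visit 9 → queue [16, 15, 17, 18, 21, 11]
Visit 16 → queue [15, 17, 18, 21, 11]
Visit 15 → queue [17, 18, 21, 11]
Visit 17 → queue [18, 21, 11]
Visit 18 → queue [21, 11]
Visit 21 → queue [11]
Visit 11 → queue []

13 5 19 20 1 2 7 10 14 6 8 12 3 4 9 16 15 17 18 21 11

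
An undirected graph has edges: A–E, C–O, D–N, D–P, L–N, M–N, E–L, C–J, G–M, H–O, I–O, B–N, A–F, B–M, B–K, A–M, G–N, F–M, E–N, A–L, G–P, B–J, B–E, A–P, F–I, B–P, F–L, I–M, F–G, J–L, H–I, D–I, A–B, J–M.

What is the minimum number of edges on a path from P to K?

Level 0: P
Level 1: A, B, D, G
Level 2: E, F, I, J, K, L, M, N
Level 3: C, H, O
K first appears at level 2.

2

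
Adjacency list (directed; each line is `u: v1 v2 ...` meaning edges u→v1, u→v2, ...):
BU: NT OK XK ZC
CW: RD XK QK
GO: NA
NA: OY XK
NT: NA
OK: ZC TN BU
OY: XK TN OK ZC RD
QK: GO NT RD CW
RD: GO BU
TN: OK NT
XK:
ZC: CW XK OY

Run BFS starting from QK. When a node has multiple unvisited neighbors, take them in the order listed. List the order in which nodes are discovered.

Visit QK; enqueue GO, NT, RD, CW → queue [GO, NT, RD, CW]
Visit GO; enqueue NA → queue [NT, RD, CW, NA]
Visit NT → queue [RD, CW, NA]
Visit RD; enqueue BU → queue [CW, NA, BU]
Visit CW; enqueue XK → queue [NA, BU, XK]
Visit NA; enqueue OY → queue [BU, XK, OY]
Visit BU; enqueue OK, ZC → queue [XK, OY, OK, ZC]
Visit XK → queue [OY, OK, ZC]
Visit OY; enqueue TN → queue [OK, ZC, TN]
Visit OK → queue [ZC, TN]
Visit ZC → queue [TN]
Visit TN → queue []

QK, GO, NT, RD, CW, NA, BU, XK, OY, OK, ZC, TN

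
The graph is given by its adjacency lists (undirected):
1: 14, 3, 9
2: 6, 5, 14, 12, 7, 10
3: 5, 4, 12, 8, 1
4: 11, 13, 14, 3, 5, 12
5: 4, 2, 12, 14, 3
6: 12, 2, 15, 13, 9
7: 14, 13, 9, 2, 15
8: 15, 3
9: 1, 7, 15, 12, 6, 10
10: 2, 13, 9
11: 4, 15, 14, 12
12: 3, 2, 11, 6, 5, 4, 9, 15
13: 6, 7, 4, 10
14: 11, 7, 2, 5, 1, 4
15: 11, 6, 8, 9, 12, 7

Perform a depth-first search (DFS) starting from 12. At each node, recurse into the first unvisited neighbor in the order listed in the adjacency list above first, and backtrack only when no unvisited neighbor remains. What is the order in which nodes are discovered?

12 → 3 → 5 → 4 → 11 → 15 → 6 → 2 → 14 → 7 → 13 → 10 → 9 → 1 → 8

Visit 12
12 → 3
3 → 5
5 → 4
4 → 11
11 → 15
15 → 6
6 → 2
2 → 14
14 → 7
7 → 13
13 → 10
10 → 9
9 → 1
15 → 8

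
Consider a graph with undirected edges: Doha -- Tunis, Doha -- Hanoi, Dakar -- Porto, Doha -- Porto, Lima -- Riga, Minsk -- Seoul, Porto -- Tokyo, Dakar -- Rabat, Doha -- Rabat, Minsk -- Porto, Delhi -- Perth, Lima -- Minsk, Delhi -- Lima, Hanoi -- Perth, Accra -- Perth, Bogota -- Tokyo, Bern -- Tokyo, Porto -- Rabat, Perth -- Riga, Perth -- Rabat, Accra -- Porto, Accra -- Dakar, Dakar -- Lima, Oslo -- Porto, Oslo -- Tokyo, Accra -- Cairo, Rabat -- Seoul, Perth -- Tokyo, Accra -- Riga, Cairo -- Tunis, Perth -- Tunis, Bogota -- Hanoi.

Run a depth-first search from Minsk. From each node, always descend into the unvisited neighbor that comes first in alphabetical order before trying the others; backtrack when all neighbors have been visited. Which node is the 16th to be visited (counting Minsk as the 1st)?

Delhi

Visit Minsk
Minsk → Lima
Lima → Dakar
Dakar → Accra
Accra → Cairo
Cairo → Tunis
Tunis → Doha
Doha → Hanoi
Hanoi → Bogota
Bogota → Tokyo
Tokyo → Bern
Tokyo → Oslo
Oslo → Porto
Porto → Rabat
Rabat → Perth
Perth → Delhi
Perth → Riga
Rabat → Seoul

Visit order: Minsk, Lima, Dakar, Accra, Cairo, Tunis, Doha, Hanoi, Bogota, Tokyo, Bern, Oslo, Porto, Rabat, Perth, Delhi, Riga, Seoul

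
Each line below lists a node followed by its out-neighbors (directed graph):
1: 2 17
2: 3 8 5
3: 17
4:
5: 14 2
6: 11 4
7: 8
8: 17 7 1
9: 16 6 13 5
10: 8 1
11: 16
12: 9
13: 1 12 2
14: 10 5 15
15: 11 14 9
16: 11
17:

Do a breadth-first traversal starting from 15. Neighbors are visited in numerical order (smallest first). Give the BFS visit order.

Visit 15; enqueue 9, 11, 14 → queue [9, 11, 14]
Visit 9; enqueue 5, 6, 13, 16 → queue [11, 14, 5, 6, 13, 16]
Visit 11 → queue [14, 5, 6, 13, 16]
Visit 14; enqueue 10 → queue [5, 6, 13, 16, 10]
Visit 5; enqueue 2 → queue [6, 13, 16, 10, 2]
Visit 6; enqueue 4 → queue [13, 16, 10, 2, 4]
Visit 13; enqueue 1, 12 → queue [16, 10, 2, 4, 1, 12]
Visit 16 → queue [10, 2, 4, 1, 12]
Visit 10; enqueue 8 → queue [2, 4, 1, 12, 8]
Visit 2; enqueue 3 → queue [4, 1, 12, 8, 3]
Visit 4 → queue [1, 12, 8, 3]
Visit 1; enqueue 17 → queue [12, 8, 3, 17]
Visit 12 → queue [8, 3, 17]
Visit 8; enqueue 7 → queue [3, 17, 7]
Visit 3 → queue [17, 7]
Visit 17 → queue [7]
Visit 7 → queue []

15 9 11 14 5 6 13 16 10 2 4 1 12 8 3 17 7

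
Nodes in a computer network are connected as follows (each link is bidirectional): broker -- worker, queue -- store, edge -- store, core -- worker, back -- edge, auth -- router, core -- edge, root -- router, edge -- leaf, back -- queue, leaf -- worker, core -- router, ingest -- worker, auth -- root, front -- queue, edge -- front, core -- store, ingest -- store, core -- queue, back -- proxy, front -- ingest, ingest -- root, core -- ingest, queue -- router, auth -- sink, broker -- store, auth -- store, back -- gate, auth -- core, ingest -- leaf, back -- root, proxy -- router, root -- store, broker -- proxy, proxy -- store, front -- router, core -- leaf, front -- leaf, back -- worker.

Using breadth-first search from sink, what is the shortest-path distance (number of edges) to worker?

Level 0: sink
Level 1: auth
Level 2: core, root, router, store
Level 3: back, broker, edge, front, ingest, leaf, proxy, queue, worker
Level 4: gate
worker first appears at level 3.

3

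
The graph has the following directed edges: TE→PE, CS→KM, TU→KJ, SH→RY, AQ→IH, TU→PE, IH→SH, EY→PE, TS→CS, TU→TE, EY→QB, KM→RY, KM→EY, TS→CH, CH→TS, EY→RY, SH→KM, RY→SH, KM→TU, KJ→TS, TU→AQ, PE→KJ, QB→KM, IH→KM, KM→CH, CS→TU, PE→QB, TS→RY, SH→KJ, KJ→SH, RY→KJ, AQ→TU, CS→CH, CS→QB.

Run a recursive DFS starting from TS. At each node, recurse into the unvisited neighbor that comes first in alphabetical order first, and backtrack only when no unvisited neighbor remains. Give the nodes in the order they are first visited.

TS → CH → CS → KM → EY → PE → KJ → SH → RY → QB → TU → AQ → IH → TE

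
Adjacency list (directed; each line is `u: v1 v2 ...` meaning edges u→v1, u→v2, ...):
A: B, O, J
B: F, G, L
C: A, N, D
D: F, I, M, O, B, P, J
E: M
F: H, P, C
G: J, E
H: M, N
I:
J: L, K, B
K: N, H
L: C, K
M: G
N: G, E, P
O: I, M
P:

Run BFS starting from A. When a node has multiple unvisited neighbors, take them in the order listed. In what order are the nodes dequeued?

Visit A; enqueue B, O, J → queue [B, O, J]
Visit B; enqueue F, G, L → queue [O, J, F, G, L]
Visit O; enqueue I, M → queue [J, F, G, L, I, M]
Visit J; enqueue K → queue [F, G, L, I, M, K]
Visit F; enqueue H, P, C → queue [G, L, I, M, K, H, P, C]
Visit G; enqueue E → queue [L, I, M, K, H, P, C, E]
Visit L → queue [I, M, K, H, P, C, E]
Visit I → queue [M, K, H, P, C, E]
Visit M → queue [K, H, P, C, E]
Visit K; enqueue N → queue [H, P, C, E, N]
Visit H → queue [P, C, E, N]
Visit P → queue [C, E, N]
Visit C; enqueue D → queue [E, N, D]
Visit E → queue [N, D]
Visit N → queue [D]
Visit D → queue []

A → B → O → J → F → G → L → I → M → K → H → P → C → E → N → D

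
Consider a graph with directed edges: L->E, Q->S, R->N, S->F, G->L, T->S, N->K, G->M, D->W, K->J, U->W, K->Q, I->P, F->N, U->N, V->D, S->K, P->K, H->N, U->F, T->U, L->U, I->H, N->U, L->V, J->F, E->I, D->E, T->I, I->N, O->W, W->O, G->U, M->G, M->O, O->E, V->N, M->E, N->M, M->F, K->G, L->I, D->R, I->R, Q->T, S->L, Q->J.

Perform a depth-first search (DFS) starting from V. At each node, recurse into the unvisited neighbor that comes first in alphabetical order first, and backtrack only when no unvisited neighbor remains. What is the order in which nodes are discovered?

V -> D -> E -> I -> H -> N -> K -> G -> L -> U -> F -> W -> O -> M -> J -> Q -> S -> T -> P -> R

Visit V
V → D
D → E
E → I
I → H
H → N
N → K
K → G
G → L
L → U
U → F
U → W
W → O
G → M
K → J
K → Q
Q → S
Q → T
I → P
I → R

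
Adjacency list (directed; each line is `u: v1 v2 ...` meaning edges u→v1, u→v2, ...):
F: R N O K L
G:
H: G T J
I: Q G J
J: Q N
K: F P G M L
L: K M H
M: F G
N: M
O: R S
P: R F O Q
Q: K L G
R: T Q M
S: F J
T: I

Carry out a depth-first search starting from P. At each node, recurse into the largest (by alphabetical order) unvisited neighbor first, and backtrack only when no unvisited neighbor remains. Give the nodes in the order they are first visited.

Visit P
P → R
R → T
T → I
I → Q
Q → L
L → M
M → G
M → F
F → O
O → S
S → J
J → N
F → K
L → H

P R T I Q L M G F O S J N K H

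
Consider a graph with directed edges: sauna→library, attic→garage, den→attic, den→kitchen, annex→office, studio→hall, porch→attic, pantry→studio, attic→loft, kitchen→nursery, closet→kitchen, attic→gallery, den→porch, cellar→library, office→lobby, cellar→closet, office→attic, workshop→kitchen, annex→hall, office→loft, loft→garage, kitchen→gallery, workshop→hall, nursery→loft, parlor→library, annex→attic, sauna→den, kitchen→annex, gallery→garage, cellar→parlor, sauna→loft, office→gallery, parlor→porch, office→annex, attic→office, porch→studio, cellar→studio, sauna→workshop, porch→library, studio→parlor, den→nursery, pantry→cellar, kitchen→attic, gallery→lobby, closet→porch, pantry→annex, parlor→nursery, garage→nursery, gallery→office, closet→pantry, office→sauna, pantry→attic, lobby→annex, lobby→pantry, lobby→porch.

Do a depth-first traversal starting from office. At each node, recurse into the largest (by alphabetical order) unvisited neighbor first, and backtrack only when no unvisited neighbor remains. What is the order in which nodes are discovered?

Visit office
office → sauna
sauna → workshop
workshop → kitchen
kitchen → nursery
nursery → loft
loft → garage
kitchen → gallery
gallery → lobby
lobby → porch
porch → studio
studio → parlor
parlor → library
studio → hall
porch → attic
lobby → pantry
pantry → cellar
cellar → closet
pantry → annex
sauna → den

office, sauna, workshop, kitchen, nursery, loft, garage, gallery, lobby, porch, studio, parlor, library, hall, attic, pantry, cellar, closet, annex, den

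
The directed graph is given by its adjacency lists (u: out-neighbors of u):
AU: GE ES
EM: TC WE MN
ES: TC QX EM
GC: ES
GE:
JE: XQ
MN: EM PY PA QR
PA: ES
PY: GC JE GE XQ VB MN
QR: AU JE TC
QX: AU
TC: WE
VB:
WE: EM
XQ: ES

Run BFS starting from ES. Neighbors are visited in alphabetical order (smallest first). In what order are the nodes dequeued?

Visit ES; enqueue EM, QX, TC → queue [EM, QX, TC]
Visit EM; enqueue MN, WE → queue [QX, TC, MN, WE]
Visit QX; enqueue AU → queue [TC, MN, WE, AU]
Visit TC → queue [MN, WE, AU]
Visit MN; enqueue PA, PY, QR → queue [WE, AU, PA, PY, QR]
Visit WE → queue [AU, PA, PY, QR]
Visit AU; enqueue GE → queue [PA, PY, QR, GE]
Visit PA → queue [PY, QR, GE]
Visit PY; enqueue GC, JE, VB, XQ → queue [QR, GE, GC, JE, VB, XQ]
Visit QR → queue [GE, GC, JE, VB, XQ]
Visit GE → queue [GC, JE, VB, XQ]
Visit GC → queue [JE, VB, XQ]
Visit JE → queue [VB, XQ]
Visit VB → queue [XQ]
Visit XQ → queue []

ES EM QX TC MN WE AU PA PY QR GE GC JE VB XQ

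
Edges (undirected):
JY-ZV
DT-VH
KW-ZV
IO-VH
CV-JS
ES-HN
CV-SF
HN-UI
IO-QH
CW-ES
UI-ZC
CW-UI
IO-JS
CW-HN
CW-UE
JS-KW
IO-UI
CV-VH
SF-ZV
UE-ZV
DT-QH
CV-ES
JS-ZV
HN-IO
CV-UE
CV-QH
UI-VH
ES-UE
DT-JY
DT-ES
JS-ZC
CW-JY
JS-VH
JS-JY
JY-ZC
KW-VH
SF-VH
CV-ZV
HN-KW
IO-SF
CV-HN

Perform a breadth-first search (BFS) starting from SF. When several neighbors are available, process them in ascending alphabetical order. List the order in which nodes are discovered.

Visit SF; enqueue CV, IO, VH, ZV → queue [CV, IO, VH, ZV]
Visit CV; enqueue ES, HN, JS, QH, UE → queue [IO, VH, ZV, ES, HN, JS, QH, UE]
Visit IO; enqueue UI → queue [VH, ZV, ES, HN, JS, QH, UE, UI]
Visit VH; enqueue DT, KW → queue [ZV, ES, HN, JS, QH, UE, UI, DT, KW]
Visit ZV; enqueue JY → queue [ES, HN, JS, QH, UE, UI, DT, KW, JY]
Visit ES; enqueue CW → queue [HN, JS, QH, UE, UI, DT, KW, JY, CW]
Visit HN → queue [JS, QH, UE, UI, DT, KW, JY, CW]
Visit JS; enqueue ZC → queue [QH, UE, UI, DT, KW, JY, CW, ZC]
Visit QH → queue [UE, UI, DT, KW, JY, CW, ZC]
Visit UE → queue [UI, DT, KW, JY, CW, ZC]
Visit UI → queue [DT, KW, JY, CW, ZC]
Visit DT → queue [KW, JY, CW, ZC]
Visit KW → queue [JY, CW, ZC]
Visit JY → queue [CW, ZC]
Visit CW → queue [ZC]
Visit ZC → queue []

SF, CV, IO, VH, ZV, ES, HN, JS, QH, UE, UI, DT, KW, JY, CW, ZC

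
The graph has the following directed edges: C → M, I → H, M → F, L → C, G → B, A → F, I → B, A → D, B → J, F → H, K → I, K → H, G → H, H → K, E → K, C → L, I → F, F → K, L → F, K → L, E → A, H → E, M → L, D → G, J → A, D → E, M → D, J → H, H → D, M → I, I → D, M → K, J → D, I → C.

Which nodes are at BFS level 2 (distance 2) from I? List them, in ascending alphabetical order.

E, G, J, K, L, M

Level 0: I
Level 1: B, C, D, F, H
Level 2: E, G, J, K, L, M
Level 3: A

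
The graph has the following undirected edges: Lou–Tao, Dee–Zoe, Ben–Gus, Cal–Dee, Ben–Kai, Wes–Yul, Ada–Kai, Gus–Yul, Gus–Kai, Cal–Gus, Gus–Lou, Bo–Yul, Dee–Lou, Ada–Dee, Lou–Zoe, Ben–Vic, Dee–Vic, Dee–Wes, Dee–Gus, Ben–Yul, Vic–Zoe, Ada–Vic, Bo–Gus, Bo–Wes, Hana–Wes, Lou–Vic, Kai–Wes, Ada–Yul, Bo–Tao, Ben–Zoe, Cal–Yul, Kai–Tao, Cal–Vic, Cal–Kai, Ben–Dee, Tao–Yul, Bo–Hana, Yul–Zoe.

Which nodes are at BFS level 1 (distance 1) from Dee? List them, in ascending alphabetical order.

Level 0: Dee
Level 1: Ada, Ben, Cal, Gus, Lou, Vic, Wes, Zoe
Level 2: Bo, Hana, Kai, Tao, Yul

Ada, Ben, Cal, Gus, Lou, Vic, Wes, Zoe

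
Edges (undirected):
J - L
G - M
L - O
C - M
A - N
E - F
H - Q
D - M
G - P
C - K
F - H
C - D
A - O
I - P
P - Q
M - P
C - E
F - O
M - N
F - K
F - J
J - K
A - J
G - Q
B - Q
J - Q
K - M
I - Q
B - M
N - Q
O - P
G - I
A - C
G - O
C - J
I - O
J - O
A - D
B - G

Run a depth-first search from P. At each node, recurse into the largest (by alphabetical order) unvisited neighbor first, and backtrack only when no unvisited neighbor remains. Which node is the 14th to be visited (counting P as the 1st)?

E

Visit P
P → Q
Q → N
N → M
M → K
K → J
J → O
O → L
O → I
I → G
G → B
O → F
F → H
F → E
E → C
C → D
D → A

Visit order: P, Q, N, M, K, J, O, L, I, G, B, F, H, E, C, D, A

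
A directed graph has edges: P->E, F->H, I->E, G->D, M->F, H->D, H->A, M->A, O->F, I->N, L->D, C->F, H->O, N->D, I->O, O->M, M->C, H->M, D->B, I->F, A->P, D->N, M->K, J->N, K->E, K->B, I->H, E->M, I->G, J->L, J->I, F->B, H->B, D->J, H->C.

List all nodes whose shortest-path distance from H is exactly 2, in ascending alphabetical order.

F, J, K, N, P

Level 0: H
Level 1: A, B, C, D, M, O
Level 2: F, J, K, N, P
Level 3: E, I, L
Level 4: G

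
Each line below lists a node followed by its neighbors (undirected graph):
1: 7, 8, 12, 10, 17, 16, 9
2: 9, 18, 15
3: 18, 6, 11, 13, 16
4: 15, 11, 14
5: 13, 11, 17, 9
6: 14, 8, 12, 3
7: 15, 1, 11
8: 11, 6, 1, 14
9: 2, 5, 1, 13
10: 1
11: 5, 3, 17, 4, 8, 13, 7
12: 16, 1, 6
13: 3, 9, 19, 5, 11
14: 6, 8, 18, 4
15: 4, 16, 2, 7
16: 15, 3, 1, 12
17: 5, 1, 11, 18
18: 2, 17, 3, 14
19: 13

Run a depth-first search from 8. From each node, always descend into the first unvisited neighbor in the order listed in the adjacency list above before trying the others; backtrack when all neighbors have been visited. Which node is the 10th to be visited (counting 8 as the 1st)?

7

Visit 8
8 → 11
11 → 5
5 → 13
13 → 3
3 → 18
18 → 2
2 → 9
9 → 1
1 → 7
7 → 15
15 → 4
4 → 14
14 → 6
6 → 12
12 → 16
1 → 10
1 → 17
13 → 19

Visit order: 8, 11, 5, 13, 3, 18, 2, 9, 1, 7, 15, 4, 14, 6, 12, 16, 10, 17, 19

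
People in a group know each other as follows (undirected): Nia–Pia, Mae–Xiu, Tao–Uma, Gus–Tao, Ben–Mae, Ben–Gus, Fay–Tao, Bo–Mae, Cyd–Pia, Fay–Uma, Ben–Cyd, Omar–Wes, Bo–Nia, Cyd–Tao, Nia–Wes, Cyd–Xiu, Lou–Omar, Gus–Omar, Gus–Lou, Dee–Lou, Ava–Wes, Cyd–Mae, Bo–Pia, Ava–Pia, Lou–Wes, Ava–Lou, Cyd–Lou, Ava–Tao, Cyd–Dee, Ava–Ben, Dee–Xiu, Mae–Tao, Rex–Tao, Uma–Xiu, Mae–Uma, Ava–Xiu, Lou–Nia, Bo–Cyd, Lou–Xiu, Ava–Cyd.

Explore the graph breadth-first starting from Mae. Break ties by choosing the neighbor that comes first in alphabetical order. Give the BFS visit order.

Mae, Ben, Bo, Cyd, Tao, Uma, Xiu, Ava, Gus, Nia, Pia, Dee, Lou, Fay, Rex, Wes, Omar

Visit Mae; enqueue Ben, Bo, Cyd, Tao, Uma, Xiu → queue [Ben, Bo, Cyd, Tao, Uma, Xiu]
Visit Ben; enqueue Ava, Gus → queue [Bo, Cyd, Tao, Uma, Xiu, Ava, Gus]
Visit Bo; enqueue Nia, Pia → queue [Cyd, Tao, Uma, Xiu, Ava, Gus, Nia, Pia]
Visit Cyd; enqueue Dee, Lou → queue [Tao, Uma, Xiu, Ava, Gus, Nia, Pia, Dee, Lou]
Visit Tao; enqueue Fay, Rex → queue [Uma, Xiu, Ava, Gus, Nia, Pia, Dee, Lou, Fay, Rex]
Visit Uma → queue [Xiu, Ava, Gus, Nia, Pia, Dee, Lou, Fay, Rex]
Visit Xiu → queue [Ava, Gus, Nia, Pia, Dee, Lou, Fay, Rex]
Visit Ava; enqueue Wes → queue [Gus, Nia, Pia, Dee, Lou, Fay, Rex, Wes]
Visit Gus; enqueue Omar → queue [Nia, Pia, Dee, Lou, Fay, Rex, Wes, Omar]
Visit Nia → queue [Pia, Dee, Lou, Fay, Rex, Wes, Omar]
Visit Pia → queue [Dee, Lou, Fay, Rex, Wes, Omar]
Visit Dee → queue [Lou, Fay, Rex, Wes, Omar]
Visit Lou → queue [Fay, Rex, Wes, Omar]
Visit Fay → queue [Rex, Wes, Omar]
Visit Rex → queue [Wes, Omar]
Visit Wes → queue [Omar]
Visit Omar → queue []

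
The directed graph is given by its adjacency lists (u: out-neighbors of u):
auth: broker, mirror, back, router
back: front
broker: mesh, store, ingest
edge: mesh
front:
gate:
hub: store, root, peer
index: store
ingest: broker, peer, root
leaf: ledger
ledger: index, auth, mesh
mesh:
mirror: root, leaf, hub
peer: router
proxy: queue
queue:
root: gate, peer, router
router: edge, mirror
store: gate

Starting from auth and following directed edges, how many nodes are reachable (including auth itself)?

BFS from auth visits: auth, broker, mirror, back, router, mesh, store, ingest, root, leaf, hub, front, edge, gate, peer, ledger, index
Reachable nodes: 17 of 19 total.

17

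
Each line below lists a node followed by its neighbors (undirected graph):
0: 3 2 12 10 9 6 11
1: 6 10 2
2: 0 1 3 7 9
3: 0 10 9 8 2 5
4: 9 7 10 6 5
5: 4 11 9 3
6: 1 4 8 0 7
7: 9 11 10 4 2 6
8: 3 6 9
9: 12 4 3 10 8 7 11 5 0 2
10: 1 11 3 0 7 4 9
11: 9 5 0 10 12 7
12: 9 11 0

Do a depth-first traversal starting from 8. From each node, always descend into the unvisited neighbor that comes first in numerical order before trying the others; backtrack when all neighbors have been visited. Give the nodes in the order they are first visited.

8 -> 3 -> 0 -> 2 -> 1 -> 6 -> 4 -> 5 -> 9 -> 7 -> 10 -> 11 -> 12

Visit 8
8 → 3
3 → 0
0 → 2
2 → 1
1 → 6
6 → 4
4 → 5
5 → 9
9 → 7
7 → 10
10 → 11
11 → 12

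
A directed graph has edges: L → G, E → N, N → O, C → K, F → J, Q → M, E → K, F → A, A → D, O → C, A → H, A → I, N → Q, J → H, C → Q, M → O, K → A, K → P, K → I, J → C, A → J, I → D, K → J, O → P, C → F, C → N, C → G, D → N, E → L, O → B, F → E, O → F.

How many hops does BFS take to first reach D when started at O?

Level 0: O
Level 1: B, C, F, P
Level 2: A, E, G, J, K, N, Q
Level 3: D, H, I, L, M
D first appears at level 3.

3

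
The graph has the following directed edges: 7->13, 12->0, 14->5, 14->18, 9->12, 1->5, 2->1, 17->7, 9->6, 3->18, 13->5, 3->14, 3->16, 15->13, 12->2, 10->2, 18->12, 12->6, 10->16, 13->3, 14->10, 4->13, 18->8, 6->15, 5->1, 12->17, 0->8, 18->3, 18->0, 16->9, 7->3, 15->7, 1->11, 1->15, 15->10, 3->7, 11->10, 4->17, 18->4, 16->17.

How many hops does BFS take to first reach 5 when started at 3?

2

Level 0: 3
Level 1: 7, 14, 16, 18
Level 2: 0, 4, 5, 8, 9, 10, 12, 13, 17
Level 3: 1, 2, 6
Level 4: 11, 15
5 first appears at level 2.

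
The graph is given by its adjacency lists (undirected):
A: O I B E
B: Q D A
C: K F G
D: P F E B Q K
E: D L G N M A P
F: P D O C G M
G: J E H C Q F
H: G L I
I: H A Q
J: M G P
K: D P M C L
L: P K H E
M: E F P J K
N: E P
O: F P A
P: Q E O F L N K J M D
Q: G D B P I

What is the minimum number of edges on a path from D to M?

2

Level 0: D
Level 1: B, E, F, K, P, Q
Level 2: A, C, G, I, J, L, M, N, O
Level 3: H
M first appears at level 2.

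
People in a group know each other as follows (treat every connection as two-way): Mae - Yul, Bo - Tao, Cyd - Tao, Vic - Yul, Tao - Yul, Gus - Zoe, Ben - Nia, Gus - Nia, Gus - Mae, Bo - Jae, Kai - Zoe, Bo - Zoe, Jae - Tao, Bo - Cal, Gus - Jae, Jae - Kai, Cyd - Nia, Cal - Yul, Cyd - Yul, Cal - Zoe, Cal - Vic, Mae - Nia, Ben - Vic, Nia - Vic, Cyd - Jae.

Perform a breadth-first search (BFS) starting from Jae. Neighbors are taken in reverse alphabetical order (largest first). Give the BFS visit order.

Visit Jae; enqueue Tao, Kai, Gus, Cyd, Bo → queue [Tao, Kai, Gus, Cyd, Bo]
Visit Tao; enqueue Yul → queue [Kai, Gus, Cyd, Bo, Yul]
Visit Kai; enqueue Zoe → queue [Gus, Cyd, Bo, Yul, Zoe]
Visit Gus; enqueue Nia, Mae → queue [Cyd, Bo, Yul, Zoe, Nia, Mae]
Visit Cyd → queue [Bo, Yul, Zoe, Nia, Mae]
Visit Bo; enqueue Cal → queue [Yul, Zoe, Nia, Mae, Cal]
Visit Yul; enqueue Vic → queue [Zoe, Nia, Mae, Cal, Vic]
Visit Zoe → queue [Nia, Mae, Cal, Vic]
Visit Nia; enqueue Ben → queue [Mae, Cal, Vic, Ben]
Visit Mae → queue [Cal, Vic, Ben]
Visit Cal → queue [Vic, Ben]
Visit Vic → queue [Ben]
Visit Ben → queue []

Jae → Tao → Kai → Gus → Cyd → Bo → Yul → Zoe → Nia → Mae → Cal → Vic → Ben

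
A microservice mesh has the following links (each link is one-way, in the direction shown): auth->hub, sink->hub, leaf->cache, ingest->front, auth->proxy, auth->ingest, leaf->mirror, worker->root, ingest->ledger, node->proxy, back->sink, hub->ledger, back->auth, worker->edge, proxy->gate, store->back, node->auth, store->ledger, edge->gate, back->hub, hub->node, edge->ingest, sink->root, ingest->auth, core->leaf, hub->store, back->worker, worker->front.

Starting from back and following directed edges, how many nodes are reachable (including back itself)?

14

BFS from back visits: back, worker, sink, hub, auth, root, front, edge, store, node, ledger, proxy, ingest, gate
Reachable nodes: 14 of 18 total.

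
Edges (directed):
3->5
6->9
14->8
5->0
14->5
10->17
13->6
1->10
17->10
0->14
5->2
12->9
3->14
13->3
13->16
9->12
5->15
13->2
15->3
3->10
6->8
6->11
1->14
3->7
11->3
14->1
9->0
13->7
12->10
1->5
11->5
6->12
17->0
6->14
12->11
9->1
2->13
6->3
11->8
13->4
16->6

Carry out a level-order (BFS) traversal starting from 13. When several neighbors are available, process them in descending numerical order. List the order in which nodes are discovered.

13, 16, 7, 6, 4, 3, 2, 14, 12, 11, 9, 8, 10, 5, 1, 0, 17, 15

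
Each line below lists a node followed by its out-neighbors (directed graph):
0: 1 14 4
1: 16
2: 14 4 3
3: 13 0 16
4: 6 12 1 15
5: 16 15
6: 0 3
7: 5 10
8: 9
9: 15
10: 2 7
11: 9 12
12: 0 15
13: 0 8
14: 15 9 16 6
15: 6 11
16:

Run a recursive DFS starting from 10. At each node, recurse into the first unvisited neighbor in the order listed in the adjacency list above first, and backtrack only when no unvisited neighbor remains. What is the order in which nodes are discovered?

10, 2, 14, 15, 6, 0, 1, 16, 4, 12, 3, 13, 8, 9, 11, 7, 5

Visit 10
10 → 2
2 → 14
14 → 15
15 → 6
6 → 0
0 → 1
1 → 16
0 → 4
4 → 12
6 → 3
3 → 13
13 → 8
8 → 9
15 → 11
10 → 7
7 → 5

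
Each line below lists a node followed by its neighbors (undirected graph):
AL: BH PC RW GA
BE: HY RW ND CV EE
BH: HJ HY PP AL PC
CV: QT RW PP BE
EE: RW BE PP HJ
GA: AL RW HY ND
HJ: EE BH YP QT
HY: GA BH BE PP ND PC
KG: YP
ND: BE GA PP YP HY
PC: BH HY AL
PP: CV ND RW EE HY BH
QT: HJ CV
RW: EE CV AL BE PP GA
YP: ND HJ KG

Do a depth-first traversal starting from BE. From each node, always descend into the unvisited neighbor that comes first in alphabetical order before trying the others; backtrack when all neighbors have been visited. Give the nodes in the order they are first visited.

Visit BE
BE → CV
CV → PP
PP → BH
BH → AL
AL → GA
GA → HY
HY → ND
ND → YP
YP → HJ
HJ → EE
EE → RW
HJ → QT
YP → KG
HY → PC

BE CV PP BH AL GA HY ND YP HJ EE RW QT KG PC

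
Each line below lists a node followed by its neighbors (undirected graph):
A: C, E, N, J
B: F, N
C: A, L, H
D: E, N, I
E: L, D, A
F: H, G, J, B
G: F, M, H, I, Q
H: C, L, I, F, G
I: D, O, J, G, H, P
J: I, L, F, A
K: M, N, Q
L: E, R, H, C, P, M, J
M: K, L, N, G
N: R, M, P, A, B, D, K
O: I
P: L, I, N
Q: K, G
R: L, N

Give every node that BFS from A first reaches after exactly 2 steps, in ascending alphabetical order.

Level 0: A
Level 1: C, E, J, N
Level 2: B, D, F, H, I, K, L, M, P, R
Level 3: G, O, Q

B, D, F, H, I, K, L, M, P, R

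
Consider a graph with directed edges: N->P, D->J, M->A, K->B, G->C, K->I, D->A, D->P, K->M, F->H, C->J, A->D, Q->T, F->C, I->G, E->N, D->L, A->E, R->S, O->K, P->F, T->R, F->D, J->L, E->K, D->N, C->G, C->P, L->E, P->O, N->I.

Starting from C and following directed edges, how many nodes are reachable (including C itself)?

BFS from C visits: C, P, J, G, O, F, L, K, H, D, E, M, I, B, N, A
Reachable nodes: 16 of 20 total.

16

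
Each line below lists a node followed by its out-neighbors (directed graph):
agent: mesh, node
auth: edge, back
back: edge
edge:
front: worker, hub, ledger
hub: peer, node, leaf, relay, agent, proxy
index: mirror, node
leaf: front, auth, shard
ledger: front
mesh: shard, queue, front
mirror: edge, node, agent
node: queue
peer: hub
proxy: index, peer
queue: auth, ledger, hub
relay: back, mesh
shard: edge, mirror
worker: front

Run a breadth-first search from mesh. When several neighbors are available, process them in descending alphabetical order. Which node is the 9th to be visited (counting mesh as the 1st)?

Visit mesh; enqueue shard, queue, front → queue [shard, queue, front]
Visit shard; enqueue mirror, edge → queue [queue, front, mirror, edge]
Visit queue; enqueue ledger, hub, auth → queue [front, mirror, edge, ledger, hub, auth]
Visit front; enqueue worker → queue [mirror, edge, ledger, hub, auth, worker]
Visit mirror; enqueue node, agent → queue [edge, ledger, hub, auth, worker, node, agent]
Visit edge → queue [ledger, hub, auth, worker, node, agent]
Visit ledger → queue [hub, auth, worker, node, agent]
Visit hub; enqueue relay, proxy, peer, leaf → queue [auth, worker, node, agent, relay, proxy, peer, leaf]
Visit auth; enqueue back → queue [worker, node, agent, relay, proxy, peer, leaf, back]
Visit worker → queue [node, agent, relay, proxy, peer, leaf, back]
Visit node → queue [agent, relay, proxy, peer, leaf, back]
Visit agent → queue [relay, proxy, peer, leaf, back]
Visit relay → queue [proxy, peer, leaf, back]
Visit proxy; enqueue index → queue [peer, leaf, back, index]
Visit peer → queue [leaf, back, index]
Visit leaf → queue [back, index]
Visit back → queue [index]
Visit index → queue []

Visit order: mesh, shard, queue, front, mirror, edge, ledger, hub, auth, worker, node, agent, relay, proxy, peer, leaf, back, index

auth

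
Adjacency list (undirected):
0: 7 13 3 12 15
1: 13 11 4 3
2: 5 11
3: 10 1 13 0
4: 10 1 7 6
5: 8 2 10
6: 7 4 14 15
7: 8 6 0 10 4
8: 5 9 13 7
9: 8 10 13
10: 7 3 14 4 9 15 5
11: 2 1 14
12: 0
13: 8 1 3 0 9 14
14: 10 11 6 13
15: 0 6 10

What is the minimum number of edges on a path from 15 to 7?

2

Level 0: 15
Level 1: 0, 6, 10
Level 2: 3, 4, 5, 7, 9, 12, 13, 14
Level 3: 1, 2, 8, 11
7 first appears at level 2.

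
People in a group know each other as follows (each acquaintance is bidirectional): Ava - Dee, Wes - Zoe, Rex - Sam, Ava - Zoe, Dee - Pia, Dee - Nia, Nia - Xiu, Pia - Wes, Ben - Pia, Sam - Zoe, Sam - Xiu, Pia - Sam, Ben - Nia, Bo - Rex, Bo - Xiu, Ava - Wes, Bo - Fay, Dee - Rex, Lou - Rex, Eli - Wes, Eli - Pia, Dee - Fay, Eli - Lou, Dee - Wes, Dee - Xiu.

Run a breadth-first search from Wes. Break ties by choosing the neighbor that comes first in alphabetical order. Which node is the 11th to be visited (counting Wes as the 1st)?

Visit Wes; enqueue Ava, Dee, Eli, Pia, Zoe → queue [Ava, Dee, Eli, Pia, Zoe]
Visit Ava → queue [Dee, Eli, Pia, Zoe]
Visit Dee; enqueue Fay, Nia, Rex, Xiu → queue [Eli, Pia, Zoe, Fay, Nia, Rex, Xiu]
Visit Eli; enqueue Lou → queue [Pia, Zoe, Fay, Nia, Rex, Xiu, Lou]
Visit Pia; enqueue Ben, Sam → queue [Zoe, Fay, Nia, Rex, Xiu, Lou, Ben, Sam]
Visit Zoe → queue [Fay, Nia, Rex, Xiu, Lou, Ben, Sam]
Visit Fay; enqueue Bo → queue [Nia, Rex, Xiu, Lou, Ben, Sam, Bo]
Visit Nia → queue [Rex, Xiu, Lou, Ben, Sam, Bo]
Visit Rex → queue [Xiu, Lou, Ben, Sam, Bo]
Visit Xiu → queue [Lou, Ben, Sam, Bo]
Visit Lou → queue [Ben, Sam, Bo]
Visit Ben → queue [Sam, Bo]
Visit Sam → queue [Bo]
Visit Bo → queue []

Visit order: Wes, Ava, Dee, Eli, Pia, Zoe, Fay, Nia, Rex, Xiu, Lou, Ben, Sam, Bo

Lou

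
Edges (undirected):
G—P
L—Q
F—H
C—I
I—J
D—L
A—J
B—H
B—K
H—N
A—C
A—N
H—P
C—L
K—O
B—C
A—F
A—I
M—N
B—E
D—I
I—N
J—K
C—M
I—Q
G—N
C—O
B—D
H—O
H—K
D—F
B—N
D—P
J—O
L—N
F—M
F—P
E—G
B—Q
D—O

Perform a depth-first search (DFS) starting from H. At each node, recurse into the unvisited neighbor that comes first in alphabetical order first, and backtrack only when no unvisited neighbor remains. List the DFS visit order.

Visit H
H → B
B → C
C → A
A → F
F → D
D → I
I → J
J → K
K → O
I → N
N → G
G → E
G → P
N → L
L → Q
N → M

H → B → C → A → F → D → I → J → K → O → N → G → E → P → L → Q → M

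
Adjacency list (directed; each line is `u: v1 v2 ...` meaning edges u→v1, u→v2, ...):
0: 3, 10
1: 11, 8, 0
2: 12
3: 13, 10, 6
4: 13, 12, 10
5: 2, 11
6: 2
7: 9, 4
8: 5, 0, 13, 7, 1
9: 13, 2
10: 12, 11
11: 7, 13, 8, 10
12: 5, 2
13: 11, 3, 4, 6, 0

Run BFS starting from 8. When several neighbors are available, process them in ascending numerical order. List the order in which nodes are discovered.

Visit 8; enqueue 0, 1, 5, 7, 13 → queue [0, 1, 5, 7, 13]
Visit 0; enqueue 3, 10 → queue [1, 5, 7, 13, 3, 10]
Visit 1; enqueue 11 → queue [5, 7, 13, 3, 10, 11]
Visit 5; enqueue 2 → queue [7, 13, 3, 10, 11, 2]
Visit 7; enqueue 4, 9 → queue [13, 3, 10, 11, 2, 4, 9]
Visit 13; enqueue 6 → queue [3, 10, 11, 2, 4, 9, 6]
Visit 3 → queue [10, 11, 2, 4, 9, 6]
Visit 10; enqueue 12 → queue [11, 2, 4, 9, 6, 12]
Visit 11 → queue [2, 4, 9, 6, 12]
Visit 2 → queue [4, 9, 6, 12]
Visit 4 → queue [9, 6, 12]
Visit 9 → queue [6, 12]
Visit 6 → queue [12]
Visit 12 → queue []

8, 0, 1, 5, 7, 13, 3, 10, 11, 2, 4, 9, 6, 12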